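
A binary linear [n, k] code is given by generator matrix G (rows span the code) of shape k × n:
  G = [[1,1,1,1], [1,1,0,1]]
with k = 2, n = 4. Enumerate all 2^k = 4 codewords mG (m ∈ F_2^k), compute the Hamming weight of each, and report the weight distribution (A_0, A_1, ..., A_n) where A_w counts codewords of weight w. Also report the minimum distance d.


Weight distribution: A_0 = 1, A_1 = 1, A_3 = 1, A_4 = 1. Minimum distance d = 1.

Enumerate all 2^2 = 4 messages m ∈ F_2^2.
For each, compute codeword c = mG in F_2^4, then tally its weight.
  m = 00 → c = 0000, weight = 0.
  m = 10 → c = 1111, weight = 4.
  m = 01 → c = 1101, weight = 3.
  m = 11 → c = 0010, weight = 1.
Tally weights:
  weight 0: 1 codewords.
  weight 1: 1 codewords.
  weight 3: 1 codewords.
  weight 4: 1 codewords.
Minimum distance d = smallest w > 0 with A_w > 0 = 1.
Sanity: Σ A_w = 4 = 2^2 = 4 ✓.


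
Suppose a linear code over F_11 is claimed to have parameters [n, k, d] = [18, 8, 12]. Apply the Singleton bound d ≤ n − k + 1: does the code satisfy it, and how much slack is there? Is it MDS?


Singleton RHS = n − k + 1 = 11, slack = -1, bound violated (no such code; not MDS).

Singleton bound: d ≤ n − k + 1.
Here n = 18, k = 8, so n − k + 1 = 11.
Given d = 12, check d ≤ 11: NO.
Slack = (n − k + 1) − d = -1.
The slack is negative: d = 12 exceeds n − k + 1 = 11 by 1, so the Singleton bound is violated and no linear [18, 8, 12]_11 code can exist. In particular it is not MDS (MDS requires d = n − k + 1 exactly).
Description: the claimed parameters are [18, 8, 12]_11; such a code would be impossible (violates the Singleton bound).


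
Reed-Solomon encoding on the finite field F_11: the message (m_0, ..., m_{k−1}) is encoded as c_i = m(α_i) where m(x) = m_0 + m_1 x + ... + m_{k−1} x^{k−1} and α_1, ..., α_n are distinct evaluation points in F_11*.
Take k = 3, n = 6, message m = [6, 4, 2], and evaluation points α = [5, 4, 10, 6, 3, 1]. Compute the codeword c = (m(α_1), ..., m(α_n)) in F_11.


c = [10, 10, 4, 3, 3, 1]

Message polynomial: m(x) = 6 + 4·x + 2·x^2 (mod 11).
For each evaluation point α_i, compute m(α_i) mod 11:
  α_1 = 5: Horner steps 2 → 3 → 10, so m(5) = 10.
  α_2 = 4: Horner steps 2 → 1 → 10, so m(4) = 10.
  α_3 = 10: Horner steps 2 → 2 → 4, so m(10) = 4.
  α_4 = 6: Horner steps 2 → 5 → 3, so m(6) = 3.
  α_5 = 3: Horner steps 2 → 10 → 3, so m(3) = 3.
  α_6 = 1: Horner steps 2 → 6 → 1, so m(1) = 1.
Codeword c = [10, 10, 4, 3, 3, 1] ∈ F_11^6.


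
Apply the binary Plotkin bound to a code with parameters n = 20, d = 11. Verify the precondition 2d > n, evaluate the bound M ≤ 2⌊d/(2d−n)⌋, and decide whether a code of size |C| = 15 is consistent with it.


Plotkin bound M ≤ 10; given |C| = 15 > bound (violated).

Check applicability: 2d = 22, n = 20.
2d − n = 2 > 0, so Plotkin applies.
Compute d/(2d−n) = 11/2 ≈ 5.5000.
⌊d/(2d−n)⌋ = 5.
Plotkin bound: M ≤ 2·5 = 10.
Given |C| = 15, check: VIOLATED.
This |C| is above the Plotkin bound, so no binary code with n = 20, d = 11 and 15 codewords exists.


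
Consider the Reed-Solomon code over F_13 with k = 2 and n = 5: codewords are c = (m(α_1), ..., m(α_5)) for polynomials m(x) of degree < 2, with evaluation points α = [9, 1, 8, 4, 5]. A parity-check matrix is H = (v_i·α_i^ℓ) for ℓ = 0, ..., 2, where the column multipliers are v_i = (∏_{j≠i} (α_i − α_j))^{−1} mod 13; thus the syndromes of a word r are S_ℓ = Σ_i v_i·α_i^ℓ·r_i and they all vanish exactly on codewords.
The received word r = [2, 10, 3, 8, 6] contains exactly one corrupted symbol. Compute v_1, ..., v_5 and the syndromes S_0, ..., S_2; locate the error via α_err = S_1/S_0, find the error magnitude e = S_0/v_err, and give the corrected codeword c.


S = (8, 6, 11), error at position 4, error magnitude e = 1, c = [2, 10, 3, 7, 6].

Step 1: column multipliers v_i = (∏_{j≠i}(α_i − α_j))^{−1} mod 13.
  i = 1 (α = 9): (9−1)(9−8)(9−4)(9−5) = 8·1·5·4 = 160 ≡ 4, so v_1 = 4^{−1} = 10 (mod 13).
  i = 2 (α = 1): (1−9)(1−8)(1−4)(1−5) = (−8)·(−7)·(−3)·(−4) = 672 ≡ 9, so v_2 = 9^{−1} = 3 (mod 13).
  i = 3 (α = 8): (8−9)(8−1)(8−4)(8−5) = (−1)·7·4·3 = −84 ≡ 7, so v_3 = 7^{−1} = 2 (mod 13).
  i = 4 (α = 4): (4−9)(4−1)(4−8)(4−5) = (−5)·3·(−4)·(−1) = −60 ≡ 5, so v_4 = 5^{−1} = 8 (mod 13).
  i = 5 (α = 5): (5−9)(5−1)(5−8)(5−4) = (−4)·4·(−3)·1 = 48 ≡ 9, so v_5 = 9^{−1} = 3 (mod 13).
  v = [10, 3, 2, 8, 3].
Step 2: syndromes of r = [2, 10, 3, 8, 6] (all sums mod 13).
  S_0 = Σ v_i r_i = 10·2 + 3·10 + 2·3 + 8·8 + 3·6 = 138 ≡ 8.
  S_1 = Σ v_i α_i r_i = 10·9·2 + 3·1·10 + 2·8·3 + 8·4·8 + 3·5·6 = 604 ≡ 6.
  α_i^2 mod 13 = [3, 1, 12, 3, 12].
  S_2 = Σ v_i α_i^2 r_i = 10·3·2 + 3·1·10 + 2·12·3 + 8·3·8 + 3·12·6 = 570 ≡ 11.
  S = (8, 6, 11) ≠ 0, so r is not a codeword (an error is present).
Step 3: locate the error. For a single error e at position i, S_ℓ = v_i·e·α_i^ℓ, so α_err = S_1/S_0.
  S_0^{−1} = 8^{−1} = 5 (mod 13), so α_err = 6·5 = 30 ≡ 4 = α_4. Error position i = 4.
  Consistency check: S_2/S_1 = 11·11 = 121 ≡ 4 = α_err ✓ (single-error assumption holds).
Step 4: error magnitude e = S_0/v_4 = S_0·∏_{j≠4}(α_4 − α_j) = 8·5 = 40 ≡ 1 (mod 13).
Step 5: correct position 4: c_4 = r_4 − e = 8 − 1 ≡ 7 (mod 13). Hence c = [2, 10, 3, 7, 6].
  Check: interpolating c through the α_i gives m(x) = 11 + 12·x (degree < 2) with m(α_i) = c_i for every i, so c is indeed a codeword.


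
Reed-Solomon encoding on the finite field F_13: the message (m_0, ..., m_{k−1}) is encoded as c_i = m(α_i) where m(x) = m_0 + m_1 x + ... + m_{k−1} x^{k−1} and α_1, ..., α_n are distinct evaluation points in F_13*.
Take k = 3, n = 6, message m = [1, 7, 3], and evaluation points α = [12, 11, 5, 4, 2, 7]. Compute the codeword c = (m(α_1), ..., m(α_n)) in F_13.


c = [10, 12, 7, 12, 1, 2]

Message polynomial: m(x) = 1 + 7·x + 3·x^2 (mod 13).
For each evaluation point α_i, compute m(α_i) mod 13:
  α_1 = 12: Horner steps 3 → 4 → 10, so m(12) = 10.
  α_2 = 11: Horner steps 3 → 1 → 12, so m(11) = 12.
  α_3 = 5: Horner steps 3 → 9 → 7, so m(5) = 7.
  α_4 = 4: Horner steps 3 → 6 → 12, so m(4) = 12.
  α_5 = 2: Horner steps 3 → 0 → 1, so m(2) = 1.
  α_6 = 7: Horner steps 3 → 2 → 2, so m(7) = 2.
Codeword c = [10, 12, 7, 12, 1, 2] ∈ F_13^6.


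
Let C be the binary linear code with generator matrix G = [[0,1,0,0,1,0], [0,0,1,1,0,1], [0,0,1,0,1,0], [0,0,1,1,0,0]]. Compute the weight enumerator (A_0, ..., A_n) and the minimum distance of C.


Weight distribution: A_0 = 1, A_1 = 1, A_2 = 6, A_3 = 6, A_4 = 1, A_5 = 1. Minimum distance d = 1.

Enumerate all 2^4 = 16 messages m ∈ F_2^4.
For each, compute codeword c = mG in F_2^6, then tally its weight.
  m = 0000 → c = 000000, weight = 0.
  m = 1000 → c = 010010, weight = 2.
  m = 0100 → c = 001101, weight = 3.
  m = 1100 → c = 011111, weight = 5.
  m = 0010 → c = 001010, weight = 2.
  m = 1010 → c = 011000, weight = 2.
  m = 0110 → c = 000111, weight = 3.
  m = 1110 → c = 010101, weight = 3.
  m = 0001 → c = 001100, weight = 2.
  m = 1001 → c = 011110, weight = 4.
  m = 0101 → c = 000001, weight = 1.
  m = 1101 → c = 010011, weight = 3.
  m = 0011 → c = 000110, weight = 2.
  m = 1011 → c = 010100, weight = 2.
  m = 0111 → c = 001011, weight = 3.
  m = 1111 → c = 011001, weight = 3.
Tally weights:
  weight 0: 1 codewords.
  weight 1: 1 codewords.
  weight 2: 6 codewords.
  weight 3: 6 codewords.
  weight 4: 1 codewords.
  weight 5: 1 codewords.
Minimum distance d = smallest w > 0 with A_w > 0 = 1.
Sanity: Σ A_w = 16 = 2^4 = 16 ✓.


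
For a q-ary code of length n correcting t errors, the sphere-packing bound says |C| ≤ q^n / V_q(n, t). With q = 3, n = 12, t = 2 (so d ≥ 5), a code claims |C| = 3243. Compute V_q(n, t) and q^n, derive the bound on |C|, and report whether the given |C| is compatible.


V_q(n, t) = 289, q^n = 531441, Hamming bound = 1838, |C| = 3243 > bound (violated).

Step 1: Compute V_q(n, t) = Σ_{j=0}^2 C(n, j) (q−1)^j.
  j = 0: C(12,0)·(2)^0 = 1·1 = 1.
  j = 1: C(12,1)·(2)^1 = 12·2 = 24.
  j = 2: C(12,2)·(2)^2 = 66·4 = 264.
  V_q(n, t) = 1 + 24 + 264 = 289.
Step 2: q^n = 3^12 = 531441.
Step 3: Hamming bound ⌊q^n / V_q(n,t)⌋ = ⌊531441/289⌋ = 1838.
Step 4: Compare |C| = 3243 to 1838: violated.
The claimed |C| lies above the Hamming bound, so no 3-ary code of length 12 with d ≥ 5 can have 3243 codewords.


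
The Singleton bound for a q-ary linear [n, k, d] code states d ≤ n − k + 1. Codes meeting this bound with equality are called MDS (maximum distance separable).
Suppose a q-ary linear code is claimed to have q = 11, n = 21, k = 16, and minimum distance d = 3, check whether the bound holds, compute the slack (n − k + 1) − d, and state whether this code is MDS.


Singleton RHS = n − k + 1 = 6, slack = 3, bound satisfied, not MDS.

Singleton bound: d ≤ n − k + 1.
Here n = 21, k = 16, so n − k + 1 = 6.
Given d = 3, check d ≤ 6: YES.
Slack = (n − k + 1) − d = 3.
The code is NOT MDS (slack = 3 > 0).
Description: the claimed parameters are [21, 16, 3]_11; such a code would be non-MDS.


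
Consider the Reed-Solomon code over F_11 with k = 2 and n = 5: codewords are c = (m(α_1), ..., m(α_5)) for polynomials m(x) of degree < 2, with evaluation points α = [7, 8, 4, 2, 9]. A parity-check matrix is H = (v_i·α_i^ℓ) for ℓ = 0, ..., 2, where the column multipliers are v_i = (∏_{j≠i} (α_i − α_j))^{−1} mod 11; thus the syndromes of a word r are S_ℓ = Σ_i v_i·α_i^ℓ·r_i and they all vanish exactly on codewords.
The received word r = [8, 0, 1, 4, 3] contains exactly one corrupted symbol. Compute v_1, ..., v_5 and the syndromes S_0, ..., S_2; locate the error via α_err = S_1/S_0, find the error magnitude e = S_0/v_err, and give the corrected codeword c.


S = (2, 8, 10), error at position 3, error magnitude e = 2, c = [8, 0, 10, 4, 3].

Step 1: column multipliers v_i = (∏_{j≠i}(α_i − α_j))^{−1} mod 11.
  i = 1 (α = 7): (7−8)(7−4)(7−2)(7−9) = (−1)·3·5·(−2) = 30 ≡ 8, so v_1 = 8^{−1} = 7 (mod 11).
  i = 2 (α = 8): (8−7)(8−4)(8−2)(8−9) = 1·4·6·(−1) = −24 ≡ 9, so v_2 = 9^{−1} = 5 (mod 11).
  i = 3 (α = 4): (4−7)(4−8)(4−2)(4−9) = (−3)·(−4)·2·(−5) = −120 ≡ 1, so v_3 = 1^{−1} = 1 (mod 11).
  i = 4 (α = 2): (2−7)(2−8)(2−4)(2−9) = (−5)·(−6)·(−2)·(−7) = 420 ≡ 2, so v_4 = 2^{−1} = 6 (mod 11).
  i = 5 (α = 9): (9−7)(9−8)(9−4)(9−2) = 2·1·5·7 = 70 ≡ 4, so v_5 = 4^{−1} = 3 (mod 11).
  v = [7, 5, 1, 6, 3].
Step 2: syndromes of r = [8, 0, 1, 4, 3] (all sums mod 11).
  S_0 = Σ v_i r_i = 7·8 + 5·0 + 1·1 + 6·4 + 3·3 = 90 ≡ 2.
  S_1 = Σ v_i α_i r_i = 7·7·8 + 5·8·0 + 1·4·1 + 6·2·4 + 3·9·3 = 525 ≡ 8.
  α_i^2 mod 11 = [5, 9, 5, 4, 4].
  S_2 = Σ v_i α_i^2 r_i = 7·5·8 + 5·9·0 + 1·5·1 + 6·4·4 + 3·4·3 = 417 ≡ 10.
  S = (2, 8, 10) ≠ 0, so r is not a codeword (an error is present).
Step 3: locate the error. For a single error e at position i, S_ℓ = v_i·e·α_i^ℓ, so α_err = S_1/S_0.
  S_0^{−1} = 2^{−1} = 6 (mod 11), so α_err = 8·6 = 48 ≡ 4 = α_3. Error position i = 3.
  Consistency check: S_2/S_1 = 10·7 = 70 ≡ 4 = α_err ✓ (single-error assumption holds).
Step 4: error magnitude e = S_0/v_3 = S_0·∏_{j≠3}(α_3 − α_j) = 2·1 = 2 ≡ 2 (mod 11).
Step 5: correct position 3: c_3 = r_3 − e = 1 − 2 ≡ 10 (mod 11). Hence c = [8, 0, 10, 4, 3].
  Check: interpolating c through the α_i gives m(x) = 9 + 3·x (degree < 2) with m(α_i) = c_i for every i, so c is indeed a codeword.


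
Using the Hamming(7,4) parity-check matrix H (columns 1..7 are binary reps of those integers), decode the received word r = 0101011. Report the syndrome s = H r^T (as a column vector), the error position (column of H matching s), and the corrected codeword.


s = (1, 1, 1)^T, error position = 7, corrected codeword c = 0101010

Compute s = H r^T mod 2 one row at a time:
  s_1 = 1 + 0 + 1 + 1 = 3 ≡ 1 (mod 2).
  s_2 = 1 + 0 + 1 + 1 = 3 ≡ 1 (mod 2).
  s_3 = 0 + 0 + 0 + 1 = 1 ≡ 1 (mod 2).
s = (1, 1, 1)^T — this equals column 7 of H (binary 111), so error is at position 7.
Correct: flip bit 7 of r = 0101011 to get c = 0101010.


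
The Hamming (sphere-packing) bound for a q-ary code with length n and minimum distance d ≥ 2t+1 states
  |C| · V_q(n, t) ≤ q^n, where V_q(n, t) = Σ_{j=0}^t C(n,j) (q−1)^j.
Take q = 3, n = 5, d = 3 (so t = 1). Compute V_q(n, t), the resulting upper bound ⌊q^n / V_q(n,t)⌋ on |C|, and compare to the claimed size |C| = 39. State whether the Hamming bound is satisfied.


V_q(n, t) = 11, q^n = 243, Hamming bound = 22, |C| = 39 > bound (violated).

Step 1: Compute V_q(n, t) = Σ_{j=0}^1 C(n, j) (q−1)^j.
  j = 0: C(5,0)·(2)^0 = 1·1 = 1.
  j = 1: C(5,1)·(2)^1 = 5·2 = 10.
  V_q(n, t) = 1 + 10 = 11.
Step 2: q^n = 3^5 = 243.
Step 3: Hamming bound ⌊q^n / V_q(n,t)⌋ = ⌊243/11⌋ = 22.
Step 4: Compare |C| = 39 to 22: violated.
The claimed |C| lies above the Hamming bound, so no 3-ary code of length 5 with d ≥ 3 can have 39 codewords.


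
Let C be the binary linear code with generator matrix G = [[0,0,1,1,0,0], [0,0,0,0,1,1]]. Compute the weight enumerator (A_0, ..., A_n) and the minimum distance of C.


Weight distribution: A_0 = 1, A_2 = 2, A_4 = 1. Minimum distance d = 2.

Enumerate all 2^2 = 4 messages m ∈ F_2^2.
For each, compute codeword c = mG in F_2^6, then tally its weight.
  m = 00 → c = 000000, weight = 0.
  m = 10 → c = 001100, weight = 2.
  m = 01 → c = 000011, weight = 2.
  m = 11 → c = 001111, weight = 4.
Tally weights:
  weight 0: 1 codewords.
  weight 2: 2 codewords.
  weight 4: 1 codewords.
Minimum distance d = smallest w > 0 with A_w > 0 = 2.
Sanity: Σ A_w = 4 = 2^2 = 4 ✓.


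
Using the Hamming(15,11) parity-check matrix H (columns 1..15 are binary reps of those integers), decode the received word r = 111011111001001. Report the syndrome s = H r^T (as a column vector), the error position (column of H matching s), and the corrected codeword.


s = (0, 1, 1, 0)^T, error position = 6, corrected codeword c = 111010111001001

Compute s = H r^T mod 2 one row at a time:
  s_1 = 1 + 1 + 0 + 0 + 1 + 0 + 0 + 1 = 4 ≡ 0 (mod 2).
  s_2 = 0 + 1 + 1 + 1 + 1 + 0 + 0 + 1 = 5 ≡ 1 (mod 2).
  s_3 = 1 + 1 + 1 + 1 + 0 + 0 + 0 + 1 = 5 ≡ 1 (mod 2).
  s_4 = 1 + 1 + 1 + 1 + 1 + 0 + 0 + 1 = 6 ≡ 0 (mod 2).
s = (0, 1, 1, 0)^T — this equals column 6 of H (binary 0110), so error is at position 6.
Correct: flip bit 6 of r = 111011111001001 to get c = 111010111001001.


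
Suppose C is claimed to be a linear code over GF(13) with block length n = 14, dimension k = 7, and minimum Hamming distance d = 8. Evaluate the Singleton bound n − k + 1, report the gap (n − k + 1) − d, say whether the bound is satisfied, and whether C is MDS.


Singleton RHS = n − k + 1 = 8, slack = 0, bound satisfied, MDS.

Singleton bound: d ≤ n − k + 1.
Here n = 14, k = 7, so n − k + 1 = 8.
Given d = 8, check d ≤ 8: YES.
Slack = (n − k + 1) − d = 0.
The code is MDS (slack = 0).
Description: the claimed parameters are [14, 7, 8]_13; such a code would be MDS (meets Singleton bound).


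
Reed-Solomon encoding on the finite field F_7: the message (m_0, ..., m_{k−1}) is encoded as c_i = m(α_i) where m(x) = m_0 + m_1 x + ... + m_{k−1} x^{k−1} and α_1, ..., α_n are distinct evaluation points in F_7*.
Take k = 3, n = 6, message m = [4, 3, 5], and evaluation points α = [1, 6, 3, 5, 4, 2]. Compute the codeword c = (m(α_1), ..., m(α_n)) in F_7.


c = [5, 6, 2, 4, 5, 2]

Message polynomial: m(x) = 4 + 3·x + 5·x^2 (mod 7).
For each evaluation point α_i, compute m(α_i) mod 7:
  α_1 = 1: Horner steps 5 → 1 → 5, so m(1) = 5.
  α_2 = 6: Horner steps 5 → 5 → 6, so m(6) = 6.
  α_3 = 3: Horner steps 5 → 4 → 2, so m(3) = 2.
  α_4 = 5: Horner steps 5 → 0 → 4, so m(5) = 4.
  α_5 = 4: Horner steps 5 → 2 → 5, so m(4) = 5.
  α_6 = 2: Horner steps 5 → 6 → 2, so m(2) = 2.
Codeword c = [5, 6, 2, 4, 5, 2] ∈ F_7^6.


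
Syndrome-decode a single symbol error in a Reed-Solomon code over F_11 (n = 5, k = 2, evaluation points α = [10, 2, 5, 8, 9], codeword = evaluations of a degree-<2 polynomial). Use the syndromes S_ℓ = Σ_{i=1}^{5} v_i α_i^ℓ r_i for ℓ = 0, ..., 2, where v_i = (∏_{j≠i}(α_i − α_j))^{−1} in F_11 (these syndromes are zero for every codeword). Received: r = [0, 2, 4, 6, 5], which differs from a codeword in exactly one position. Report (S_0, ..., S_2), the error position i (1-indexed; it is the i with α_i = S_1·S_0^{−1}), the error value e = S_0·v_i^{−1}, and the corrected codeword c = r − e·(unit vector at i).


S = (7, 8, 6), error at position 5, error magnitude e = 2, c = [0, 2, 4, 6, 3].

Step 1: column multipliers v_i = (∏_{j≠i}(α_i − α_j))^{−1} mod 11.
  i = 1 (α = 10): (10−2)(10−5)(10−8)(10−9) = 8·5·2·1 = 80 ≡ 3, so v_1 = 3^{−1} = 4 (mod 11).
  i = 2 (α = 2): (2−10)(2−5)(2−8)(2−9) = (−8)·(−3)·(−6)·(−7) = 1008 ≡ 7, so v_2 = 7^{−1} = 8 (mod 11).
  i = 3 (α = 5): (5−10)(5−2)(5−8)(5−9) = (−5)·3·(−3)·(−4) = −180 ≡ 7, so v_3 = 7^{−1} = 8 (mod 11).
  i = 4 (α = 8): (8−10)(8−2)(8−5)(8−9) = (−2)·6·3·(−1) = 36 ≡ 3, so v_4 = 3^{−1} = 4 (mod 11).
  i = 5 (α = 9): (9−10)(9−2)(9−5)(9−8) = (−1)·7·4·1 = −28 ≡ 5, so v_5 = 5^{−1} = 9 (mod 11).
  v = [4, 8, 8, 4, 9].
Step 2: syndromes of r = [0, 2, 4, 6, 5] (all sums mod 11).
  S_0 = Σ v_i r_i = 4·0 + 8·2 + 8·4 + 4·6 + 9·5 = 117 ≡ 7.
  S_1 = Σ v_i α_i r_i = 4·10·0 + 8·2·2 + 8·5·4 + 4·8·6 + 9·9·5 = 789 ≡ 8.
  α_i^2 mod 11 = [1, 4, 3, 9, 4].
  S_2 = Σ v_i α_i^2 r_i = 4·1·0 + 8·4·2 + 8·3·4 + 4·9·6 + 9·4·5 = 556 ≡ 6.
  S = (7, 8, 6) ≠ 0, so r is not a codeword (an error is present).
Step 3: locate the error. For a single error e at position i, S_ℓ = v_i·e·α_i^ℓ, so α_err = S_1/S_0.
  S_0^{−1} = 7^{−1} = 8 (mod 11), so α_err = 8·8 = 64 ≡ 9 = α_5. Error position i = 5.
  Consistency check: S_2/S_1 = 6·7 = 42 ≡ 9 = α_err ✓ (single-error assumption holds).
Step 4: error magnitude e = S_0/v_5 = S_0·∏_{j≠5}(α_5 − α_j) = 7·5 = 35 ≡ 2 (mod 11).
Step 5: correct position 5: c_5 = r_5 − e = 5 − 2 ≡ 3 (mod 11). Hence c = [0, 2, 4, 6, 3].
  Check: interpolating c through the α_i gives m(x) = 8 + 8·x (degree < 2) with m(α_i) = c_i for every i, so c is indeed a codeword.


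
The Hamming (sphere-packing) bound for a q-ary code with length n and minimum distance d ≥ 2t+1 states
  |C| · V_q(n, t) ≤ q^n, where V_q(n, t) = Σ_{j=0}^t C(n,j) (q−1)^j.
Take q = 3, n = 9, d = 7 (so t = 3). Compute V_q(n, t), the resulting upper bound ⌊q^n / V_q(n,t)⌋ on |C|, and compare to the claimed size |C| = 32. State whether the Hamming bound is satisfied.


V_q(n, t) = 835, q^n = 19683, Hamming bound = 23, |C| = 32 > bound (violated).

Step 1: Compute V_q(n, t) = Σ_{j=0}^3 C(n, j) (q−1)^j.
  j = 0: C(9,0)·(2)^0 = 1·1 = 1.
  j = 1: C(9,1)·(2)^1 = 9·2 = 18.
  j = 2: C(9,2)·(2)^2 = 36·4 = 144.
  j = 3: C(9,3)·(2)^3 = 84·8 = 672.
  V_q(n, t) = 1 + 18 + 144 + 672 = 835.
Step 2: q^n = 3^9 = 19683.
Step 3: Hamming bound ⌊q^n / V_q(n,t)⌋ = ⌊19683/835⌋ = 23.
Step 4: Compare |C| = 32 to 23: violated.
The claimed |C| lies above the Hamming bound, so no 3-ary code of length 9 with d ≥ 7 can have 32 codewords.


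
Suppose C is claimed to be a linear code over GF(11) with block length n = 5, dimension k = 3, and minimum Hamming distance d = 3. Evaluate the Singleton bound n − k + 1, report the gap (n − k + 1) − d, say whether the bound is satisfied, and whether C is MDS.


Singleton RHS = n − k + 1 = 3, slack = 0, bound satisfied, MDS.

Singleton bound: d ≤ n − k + 1.
Here n = 5, k = 3, so n − k + 1 = 3.
Given d = 3, check d ≤ 3: YES.
Slack = (n − k + 1) − d = 0.
The code is MDS (slack = 0).
Description: the claimed parameters are [5, 3, 3]_11; such a code would be MDS (meets Singleton bound).


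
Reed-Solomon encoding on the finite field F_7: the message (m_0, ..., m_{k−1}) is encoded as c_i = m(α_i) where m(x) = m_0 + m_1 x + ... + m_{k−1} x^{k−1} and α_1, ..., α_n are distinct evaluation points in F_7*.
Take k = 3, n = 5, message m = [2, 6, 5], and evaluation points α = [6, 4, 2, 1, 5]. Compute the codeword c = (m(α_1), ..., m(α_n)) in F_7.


c = [1, 1, 6, 6, 3]

Message polynomial: m(x) = 2 + 6·x + 5·x^2 (mod 7).
For each evaluation point α_i, compute m(α_i) mod 7:
  α_1 = 6: Horner steps 5 → 1 → 1, so m(6) = 1.
  α_2 = 4: Horner steps 5 → 5 → 1, so m(4) = 1.
  α_3 = 2: Horner steps 5 → 2 → 6, so m(2) = 6.
  α_4 = 1: Horner steps 5 → 4 → 6, so m(1) = 6.
  α_5 = 5: Horner steps 5 → 3 → 3, so m(5) = 3.
Codeword c = [1, 1, 6, 6, 3] ∈ F_7^5.


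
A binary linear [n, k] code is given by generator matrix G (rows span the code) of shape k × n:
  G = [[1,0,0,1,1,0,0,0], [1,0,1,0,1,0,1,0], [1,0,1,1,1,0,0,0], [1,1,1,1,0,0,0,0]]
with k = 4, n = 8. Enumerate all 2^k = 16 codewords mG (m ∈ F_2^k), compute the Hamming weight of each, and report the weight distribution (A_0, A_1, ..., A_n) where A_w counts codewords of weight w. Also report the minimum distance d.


Weight distribution: A_0 = 1, A_1 = 1, A_2 = 2, A_3 = 6, A_4 = 5, A_5 = 1. Minimum distance d = 1.

Enumerate all 2^4 = 16 messages m ∈ F_2^4.
For each, compute codeword c = mG in F_2^8, then tally its weight.
  m = 0000 → c = 00000000, weight = 0.
  m = 1000 → c = 10011000, weight = 3.
  m = 0100 → c = 10101010, weight = 4.
  m = 1100 → c = 00110010, weight = 3.
  m = 0010 → c = 10111000, weight = 4.
  m = 1010 → c = 00100000, weight = 1.
  m = 0110 → c = 00010010, weight = 2.
  m = 1110 → c = 10001010, weight = 3.
  m = 0001 → c = 11110000, weight = 4.
  m = 1001 → c = 01101000, weight = 3.
  m = 0101 → c = 01011010, weight = 4.
  m = 1101 → c = 11000010, weight = 3.
  m = 0011 → c = 01001000, weight = 2.
  m = 1011 → c = 11010000, weight = 3.
  m = 0111 → c = 11100010, weight = 4.
  m = 1111 → c = 01111010, weight = 5.
Tally weights:
  weight 0: 1 codewords.
  weight 1: 1 codewords.
  weight 2: 2 codewords.
  weight 3: 6 codewords.
  weight 4: 5 codewords.
  weight 5: 1 codewords.
Minimum distance d = smallest w > 0 with A_w > 0 = 1.
Sanity: Σ A_w = 16 = 2^4 = 16 ✓.


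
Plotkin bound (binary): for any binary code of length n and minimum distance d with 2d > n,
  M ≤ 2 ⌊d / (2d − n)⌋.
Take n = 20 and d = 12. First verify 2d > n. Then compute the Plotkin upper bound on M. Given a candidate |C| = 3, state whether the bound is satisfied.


Plotkin bound M ≤ 6; given |C| = 3 ≤ bound (satisfied).

Check applicability: 2d = 24, n = 20.
2d − n = 4 > 0, so Plotkin applies.
Compute d/(2d−n) = 12/4 ≈ 3.0000.
⌊d/(2d−n)⌋ = 3.
Plotkin bound: M ≤ 2·3 = 6.
Given |C| = 3, check: satisfied.
This |C| is below the Plotkin bound.


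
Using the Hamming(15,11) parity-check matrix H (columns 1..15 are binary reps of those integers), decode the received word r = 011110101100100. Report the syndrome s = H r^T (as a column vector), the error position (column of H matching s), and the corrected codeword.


s = (1, 0, 0, 1)^T, error position = 9, corrected codeword c = 011110100100100

Compute s = H r^T mod 2 one row at a time:
  s_1 = 0 + 1 + 1 + 0 + 0 + 1 + 0 + 0 = 3 ≡ 1 (mod 2).
  s_2 = 1 + 1 + 0 + 1 + 0 + 1 + 0 + 0 = 4 ≡ 0 (mod 2).
  s_3 = 1 + 1 + 0 + 1 + 1 + 0 + 0 + 0 = 4 ≡ 0 (mod 2).
  s_4 = 0 + 1 + 1 + 1 + 1 + 0 + 1 + 0 = 5 ≡ 1 (mod 2).
s = (1, 0, 0, 1)^T — this equals column 9 of H (binary 1001), so error is at position 9.
Correct: flip bit 9 of r = 011110101100100 to get c = 011110100100100.


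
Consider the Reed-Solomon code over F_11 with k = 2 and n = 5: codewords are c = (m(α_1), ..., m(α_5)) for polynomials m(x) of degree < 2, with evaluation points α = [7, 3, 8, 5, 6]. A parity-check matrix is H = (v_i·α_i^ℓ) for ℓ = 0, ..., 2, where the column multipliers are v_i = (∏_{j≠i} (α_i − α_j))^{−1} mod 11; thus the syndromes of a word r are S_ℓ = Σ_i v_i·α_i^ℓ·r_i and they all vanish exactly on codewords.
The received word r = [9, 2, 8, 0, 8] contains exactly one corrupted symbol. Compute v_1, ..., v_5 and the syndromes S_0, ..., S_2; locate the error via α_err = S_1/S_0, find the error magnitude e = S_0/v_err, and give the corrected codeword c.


S = (7, 9, 10), error at position 5, error magnitude e = 9, c = [9, 2, 8, 0, 10].

Step 1: column multipliers v_i = (∏_{j≠i}(α_i − α_j))^{−1} mod 11.
  i = 1 (α = 7): (7−3)(7−8)(7−5)(7−6) = 4·(−1)·2·1 = −8 ≡ 3, so v_1 = 3^{−1} = 4 (mod 11).
  i = 2 (α = 3): (3−7)(3−8)(3−5)(3−6) = (−4)·(−5)·(−2)·(−3) = 120 ≡ 10, so v_2 = 10^{−1} = 10 (mod 11).
  i = 3 (α = 8): (8−7)(8−3)(8−5)(8−6) = 1·5·3·2 = 30 ≡ 8, so v_3 = 8^{−1} = 7 (mod 11).
  i = 4 (α = 5): (5−7)(5−3)(5−8)(5−6) = (−2)·2·(−3)·(−1) = −12 ≡ 10, so v_4 = 10^{−1} = 10 (mod 11).
  i = 5 (α = 6): (6−7)(6−3)(6−8)(6−5) = (−1)·3·(−2)·1 = 6 ≡ 6, so v_5 = 6^{−1} = 2 (mod 11).
  v = [4, 10, 7, 10, 2].
Step 2: syndromes of r = [9, 2, 8, 0, 8] (all sums mod 11).
  S_0 = Σ v_i r_i = 4·9 + 10·2 + 7·8 + 10·0 + 2·8 = 128 ≡ 7.
  S_1 = Σ v_i α_i r_i = 4·7·9 + 10·3·2 + 7·8·8 + 10·5·0 + 2·6·8 = 856 ≡ 9.
  α_i^2 mod 11 = [5, 9, 9, 3, 3].
  S_2 = Σ v_i α_i^2 r_i = 4·5·9 + 10·9·2 + 7·9·8 + 10·3·0 + 2·3·8 = 912 ≡ 10.
  S = (7, 9, 10) ≠ 0, so r is not a codeword (an error is present).
Step 3: locate the error. For a single error e at position i, S_ℓ = v_i·e·α_i^ℓ, so α_err = S_1/S_0.
  S_0^{−1} = 7^{−1} = 8 (mod 11), so α_err = 9·8 = 72 ≡ 6 = α_5. Error position i = 5.
  Consistency check: S_2/S_1 = 10·5 = 50 ≡ 6 = α_err ✓ (single-error assumption holds).
Step 4: error magnitude e = S_0/v_5 = S_0·∏_{j≠5}(α_5 − α_j) = 7·6 = 42 ≡ 9 (mod 11).
Step 5: correct position 5: c_5 = r_5 − e = 8 − 9 ≡ 10 (mod 11). Hence c = [9, 2, 8, 0, 10].
  Check: interpolating c through the α_i gives m(x) = 5 + 10·x (degree < 2) with m(α_i) = c_i for every i, so c is indeed a codeword.


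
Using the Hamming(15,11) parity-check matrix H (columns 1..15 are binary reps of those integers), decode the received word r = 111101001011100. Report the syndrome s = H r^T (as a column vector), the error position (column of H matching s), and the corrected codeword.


s = (0, 0, 0, 1)^T, error position = 1, corrected codeword c = 011101001011100

Compute s = H r^T mod 2 one row at a time:
  s_1 = 0 + 1 + 0 + 1 + 1 + 1 + 0 + 0 = 4 ≡ 0 (mod 2).
  s_2 = 1 + 0 + 1 + 0 + 1 + 1 + 0 + 0 = 4 ≡ 0 (mod 2).
  s_3 = 1 + 1 + 1 + 0 + 0 + 1 + 0 + 0 = 4 ≡ 0 (mod 2).
  s_4 = 1 + 1 + 0 + 0 + 1 + 1 + 1 + 0 = 5 ≡ 1 (mod 2).
s = (0, 0, 0, 1)^T — this equals column 1 of H (binary 0001), so error is at position 1.
Correct: flip bit 1 of r = 111101001011100 to get c = 011101001011100.


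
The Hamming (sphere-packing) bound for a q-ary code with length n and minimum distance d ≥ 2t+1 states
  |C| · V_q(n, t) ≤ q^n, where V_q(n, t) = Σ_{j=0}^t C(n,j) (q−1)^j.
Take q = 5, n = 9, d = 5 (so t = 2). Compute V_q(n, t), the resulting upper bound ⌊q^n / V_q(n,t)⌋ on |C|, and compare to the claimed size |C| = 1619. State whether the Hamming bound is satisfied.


V_q(n, t) = 613, q^n = 1953125, Hamming bound = 3186, |C| = 1619 ≤ bound (satisfied).

Step 1: Compute V_q(n, t) = Σ_{j=0}^2 C(n, j) (q−1)^j.
  j = 0: C(9,0)·(4)^0 = 1·1 = 1.
  j = 1: C(9,1)·(4)^1 = 9·4 = 36.
  j = 2: C(9,2)·(4)^2 = 36·16 = 576.
  V_q(n, t) = 1 + 36 + 576 = 613.
Step 2: q^n = 5^9 = 1953125.
Step 3: Hamming bound ⌊q^n / V_q(n,t)⌋ = ⌊1953125/613⌋ = 3186.
Step 4: Compare |C| = 1619 to 3186: satisfied.
The claimed |C| lies below the Hamming bound.


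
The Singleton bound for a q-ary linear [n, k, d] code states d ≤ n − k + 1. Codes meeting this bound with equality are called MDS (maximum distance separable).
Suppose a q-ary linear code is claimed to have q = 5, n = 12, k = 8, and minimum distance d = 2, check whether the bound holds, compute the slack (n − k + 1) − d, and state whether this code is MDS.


Singleton RHS = n − k + 1 = 5, slack = 3, bound satisfied, not MDS.

Singleton bound: d ≤ n − k + 1.
Here n = 12, k = 8, so n − k + 1 = 5.
Given d = 2, check d ≤ 5: YES.
Slack = (n − k + 1) − d = 3.
The code is NOT MDS (slack = 3 > 0).
Description: the claimed parameters are [12, 8, 2]_5; such a code would be non-MDS.


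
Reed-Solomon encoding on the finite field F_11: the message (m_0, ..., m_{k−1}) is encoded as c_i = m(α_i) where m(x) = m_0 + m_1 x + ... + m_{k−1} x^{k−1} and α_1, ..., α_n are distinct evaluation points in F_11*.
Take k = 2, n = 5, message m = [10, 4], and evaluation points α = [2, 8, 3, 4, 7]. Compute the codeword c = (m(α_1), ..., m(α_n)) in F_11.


c = [7, 9, 0, 4, 5]

Message polynomial: m(x) = 10 + 4·x (mod 11).
For each evaluation point α_i, compute m(α_i) mod 11:
  α_1 = 2: Horner steps 4 → 7, so m(2) = 7.
  α_2 = 8: Horner steps 4 → 9, so m(8) = 9.
  α_3 = 3: Horner steps 4 → 0, so m(3) = 0.
  α_4 = 4: Horner steps 4 → 4, so m(4) = 4.
  α_5 = 7: Horner steps 4 → 5, so m(7) = 5.
Codeword c = [7, 9, 0, 4, 5] ∈ F_11^5.


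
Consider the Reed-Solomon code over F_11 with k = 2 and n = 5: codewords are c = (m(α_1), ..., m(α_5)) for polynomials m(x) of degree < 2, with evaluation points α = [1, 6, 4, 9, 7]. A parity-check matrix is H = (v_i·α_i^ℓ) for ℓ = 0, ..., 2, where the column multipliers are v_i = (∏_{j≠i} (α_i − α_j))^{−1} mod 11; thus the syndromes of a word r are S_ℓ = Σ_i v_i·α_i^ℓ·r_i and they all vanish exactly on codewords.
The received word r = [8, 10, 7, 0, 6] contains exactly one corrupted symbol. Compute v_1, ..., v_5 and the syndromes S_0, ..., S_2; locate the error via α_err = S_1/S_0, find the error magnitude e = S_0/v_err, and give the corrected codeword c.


S = (10, 2, 7), error at position 4, error magnitude e = 2, c = [8, 10, 7, 9, 6].

Step 1: column multipliers v_i = (∏_{j≠i}(α_i − α_j))^{−1} mod 11.
  i = 1 (α = 1): (1−6)(1−4)(1−9)(1−7) = (−5)·(−3)·(−8)·(−6) = 720 ≡ 5, so v_1 = 5^{−1} = 9 (mod 11).
  i = 2 (α = 6): (6−1)(6−4)(6−9)(6−7) = 5·2·(−3)·(−1) = 30 ≡ 8, so v_2 = 8^{−1} = 7 (mod 11).
  i = 3 (α = 4): (4−1)(4−6)(4−9)(4−7) = 3·(−2)·(−5)·(−3) = −90 ≡ 9, so v_3 = 9^{−1} = 5 (mod 11).
  i = 4 (α = 9): (9−1)(9−6)(9−4)(9−7) = 8·3·5·2 = 240 ≡ 9, so v_4 = 9^{−1} = 5 (mod 11).
  i = 5 (α = 7): (7−1)(7−6)(7−4)(7−9) = 6·1·3·(−2) = −36 ≡ 8, so v_5 = 8^{−1} = 7 (mod 11).
  v = [9, 7, 5, 5, 7].
Step 2: syndromes of r = [8, 10, 7, 0, 6] (all sums mod 11).
  S_0 = Σ v_i r_i = 9·8 + 7·10 + 5·7 + 5·0 + 7·6 = 219 ≡ 10.
  S_1 = Σ v_i α_i r_i = 9·1·8 + 7·6·10 + 5·4·7 + 5·9·0 + 7·7·6 = 926 ≡ 2.
  α_i^2 mod 11 = [1, 3, 5, 4, 5].
  S_2 = Σ v_i α_i^2 r_i = 9·1·8 + 7·3·10 + 5·5·7 + 5·4·0 + 7·5·6 = 667 ≡ 7.
  S = (10, 2, 7) ≠ 0, so r is not a codeword (an error is present).
Step 3: locate the error. For a single error e at position i, S_ℓ = v_i·e·α_i^ℓ, so α_err = S_1/S_0.
  S_0^{−1} = 10^{−1} = 10 (mod 11), so α_err = 2·10 = 20 ≡ 9 = α_4. Error position i = 4.
  Consistency check: S_2/S_1 = 7·6 = 42 ≡ 9 = α_err ✓ (single-error assumption holds).
Step 4: error magnitude e = S_0/v_4 = S_0·∏_{j≠4}(α_4 − α_j) = 10·9 = 90 ≡ 2 (mod 11).
Step 5: correct position 4: c_4 = r_4 − e = 0 − 2 ≡ 9 (mod 11). Hence c = [8, 10, 7, 9, 6].
  Check: interpolating c through the α_i gives m(x) = 1 + 7·x (degree < 2) with m(α_i) = c_i for every i, so c is indeed a codeword.


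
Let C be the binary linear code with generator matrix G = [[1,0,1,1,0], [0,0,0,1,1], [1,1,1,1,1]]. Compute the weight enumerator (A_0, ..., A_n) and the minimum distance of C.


Weight distribution: A_0 = 1, A_2 = 3, A_3 = 3, A_5 = 1. Minimum distance d = 2.

Enumerate all 2^3 = 8 messages m ∈ F_2^3.
For each, compute codeword c = mG in F_2^5, then tally its weight.
  m = 000 → c = 00000, weight = 0.
  m = 100 → c = 10110, weight = 3.
  m = 010 → c = 00011, weight = 2.
  m = 110 → c = 10101, weight = 3.
  m = 001 → c = 11111, weight = 5.
  m = 101 → c = 01001, weight = 2.
  m = 011 → c = 11100, weight = 3.
  m = 111 → c = 01010, weight = 2.
Tally weights:
  weight 0: 1 codewords.
  weight 2: 3 codewords.
  weight 3: 3 codewords.
  weight 5: 1 codewords.
Minimum distance d = smallest w > 0 with A_w > 0 = 2.
Sanity: Σ A_w = 8 = 2^3 = 8 ✓.


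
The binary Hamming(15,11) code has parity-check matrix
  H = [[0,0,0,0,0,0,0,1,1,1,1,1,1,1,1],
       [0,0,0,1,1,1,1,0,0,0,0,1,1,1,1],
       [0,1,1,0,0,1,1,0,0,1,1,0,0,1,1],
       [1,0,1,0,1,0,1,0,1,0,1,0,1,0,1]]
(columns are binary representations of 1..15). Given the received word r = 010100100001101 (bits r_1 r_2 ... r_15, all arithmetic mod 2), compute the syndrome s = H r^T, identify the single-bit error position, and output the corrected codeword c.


s = (1, 1, 1, 1)^T, error position = 15, corrected codeword c = 010100100001100

Compute s = H r^T mod 2 one row at a time:
  s_1 = 0 + 0 + 0 + 0 + 1 + 1 + 0 + 1 = 3 ≡ 1 (mod 2).
  s_2 = 1 + 0 + 0 + 1 + 1 + 1 + 0 + 1 = 5 ≡ 1 (mod 2).
  s_3 = 1 + 0 + 0 + 1 + 0 + 0 + 0 + 1 = 3 ≡ 1 (mod 2).
  s_4 = 0 + 0 + 0 + 1 + 0 + 0 + 1 + 1 = 3 ≡ 1 (mod 2).
s = (1, 1, 1, 1)^T — this equals column 15 of H (binary 1111), so error is at position 15.
Correct: flip bit 15 of r = 010100100001101 to get c = 010100100001100.


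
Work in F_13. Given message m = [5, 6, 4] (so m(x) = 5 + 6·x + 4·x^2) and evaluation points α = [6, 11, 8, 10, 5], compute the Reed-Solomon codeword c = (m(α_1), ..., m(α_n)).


c = [3, 9, 10, 10, 5]

Message polynomial: m(x) = 5 + 6·x + 4·x^2 (mod 13).
For each evaluation point α_i, compute m(α_i) mod 13:
  α_1 = 6: Horner steps 4 → 4 → 3, so m(6) = 3.
  α_2 = 11: Horner steps 4 → 11 → 9, so m(11) = 9.
  α_3 = 8: Horner steps 4 → 12 → 10, so m(8) = 10.
  α_4 = 10: Horner steps 4 → 7 → 10, so m(10) = 10.
  α_5 = 5: Horner steps 4 → 0 → 5, so m(5) = 5.
Codeword c = [3, 9, 10, 10, 5] ∈ F_13^5.


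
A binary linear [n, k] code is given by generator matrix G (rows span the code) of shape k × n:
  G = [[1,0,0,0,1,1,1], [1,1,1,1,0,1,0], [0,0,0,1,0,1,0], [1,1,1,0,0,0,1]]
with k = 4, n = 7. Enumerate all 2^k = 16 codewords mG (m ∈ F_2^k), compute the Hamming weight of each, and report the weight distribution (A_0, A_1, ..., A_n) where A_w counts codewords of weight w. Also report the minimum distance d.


Weight distribution: A_0 = 1, A_1 = 1, A_2 = 1, A_3 = 4, A_4 = 5, A_5 = 3, A_6 = 1. Minimum distance d = 1.

Enumerate all 2^4 = 16 messages m ∈ F_2^4.
For each, compute codeword c = mG in F_2^7, then tally its weight.
  m = 0000 → c = 0000000, weight = 0.
  m = 1000 → c = 1000111, weight = 4.
  m = 0100 → c = 1111010, weight = 5.
  m = 1100 → c = 0111101, weight = 5.
  m = 0010 → c = 0001010, weight = 2.
  m = 1010 → c = 1001101, weight = 4.
  m = 0110 → c = 1110000, weight = 3.
  m = 1110 → c = 0110111, weight = 5.
  m = 0001 → c = 1110001, weight = 4.
  m = 1001 → c = 0110110, weight = 4.
  m = 0101 → c = 0001011, weight = 3.
  m = 1101 → c = 1001100, weight = 3.
  m = 0011 → c = 1111011, weight = 6.
  m = 1011 → c = 0111100, weight = 4.
  m = 0111 → c = 0000001, weight = 1.
  m = 1111 → c = 1000110, weight = 3.
Tally weights:
  weight 0: 1 codewords.
  weight 1: 1 codewords.
  weight 2: 1 codewords.
  weight 3: 4 codewords.
  weight 4: 5 codewords.
  weight 5: 3 codewords.
  weight 6: 1 codewords.
Minimum distance d = smallest w > 0 with A_w > 0 = 1.
Sanity: Σ A_w = 16 = 2^4 = 16 ✓.


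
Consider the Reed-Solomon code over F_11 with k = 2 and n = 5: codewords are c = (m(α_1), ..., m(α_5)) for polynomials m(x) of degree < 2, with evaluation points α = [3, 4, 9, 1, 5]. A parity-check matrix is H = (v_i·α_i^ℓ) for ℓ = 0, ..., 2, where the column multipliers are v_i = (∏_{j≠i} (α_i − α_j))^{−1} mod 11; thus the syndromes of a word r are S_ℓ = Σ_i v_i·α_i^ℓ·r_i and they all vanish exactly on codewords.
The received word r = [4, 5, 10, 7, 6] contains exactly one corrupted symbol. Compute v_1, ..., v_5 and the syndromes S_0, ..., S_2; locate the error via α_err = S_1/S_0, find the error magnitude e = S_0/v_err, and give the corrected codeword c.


S = (1, 1, 1), error at position 4, error magnitude e = 5, c = [4, 5, 10, 2, 6].

Step 1: column multipliers v_i = (∏_{j≠i}(α_i − α_j))^{−1} mod 11.
  i = 1 (α = 3): (3−4)(3−9)(3−1)(3−5) = (−1)·(−6)·2·(−2) = −24 ≡ 9, so v_1 = 9^{−1} = 5 (mod 11).
  i = 2 (α = 4): (4−3)(4−9)(4−1)(4−5) = 1·(−5)·3·(−1) = 15 ≡ 4, so v_2 = 4^{−1} = 3 (mod 11).
  i = 3 (α = 9): (9−3)(9−4)(9−1)(9−5) = 6·5·8·4 = 960 ≡ 3, so v_3 = 3^{−1} = 4 (mod 11).
  i = 4 (α = 1): (1−3)(1−4)(1−9)(1−5) = (−2)·(−3)·(−8)·(−4) = 192 ≡ 5, so v_4 = 5^{−1} = 9 (mod 11).
  i = 5 (α = 5): (5−3)(5−4)(5−9)(5−1) = 2·1·(−4)·4 = −32 ≡ 1, so v_5 = 1^{−1} = 1 (mod 11).
  v = [5, 3, 4, 9, 1].
Step 2: syndromes of r = [4, 5, 10, 7, 6] (all sums mod 11).
  S_0 = Σ v_i r_i = 5·4 + 3·5 + 4·10 + 9·7 + 1·6 = 144 ≡ 1.
  S_1 = Σ v_i α_i r_i = 5·3·4 + 3·4·5 + 4·9·10 + 9·1·7 + 1·5·6 = 573 ≡ 1.
  α_i^2 mod 11 = [9, 5, 4, 1, 3].
  S_2 = Σ v_i α_i^2 r_i = 5·9·4 + 3·5·5 + 4·4·10 + 9·1·7 + 1·3·6 = 496 ≡ 1.
  S = (1, 1, 1) ≠ 0, so r is not a codeword (an error is present).
Step 3: locate the error. For a single error e at position i, S_ℓ = v_i·e·α_i^ℓ, so α_err = S_1/S_0.
  S_0^{−1} = 1^{−1} = 1 (mod 11), so α_err = 1·1 = 1 ≡ 1 = α_4. Error position i = 4.
  Consistency check: S_2/S_1 = 1·1 = 1 ≡ 1 = α_err ✓ (single-error assumption holds).
Step 4: error magnitude e = S_0/v_4 = S_0·∏_{j≠4}(α_4 − α_j) = 1·5 = 5 ≡ 5 (mod 11).
Step 5: correct position 4: c_4 = r_4 − e = 7 − 5 ≡ 2 (mod 11). Hence c = [4, 5, 10, 2, 6].
  Check: interpolating c through the α_i gives m(x) = 1 + 1·x (degree < 2) with m(α_i) = c_i for every i, so c is indeed a codeword.


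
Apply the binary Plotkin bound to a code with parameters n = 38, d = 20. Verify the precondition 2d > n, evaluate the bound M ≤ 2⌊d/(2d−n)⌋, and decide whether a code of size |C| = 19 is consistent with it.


Plotkin bound M ≤ 20; given |C| = 19 ≤ bound (satisfied).

Check applicability: 2d = 40, n = 38.
2d − n = 2 > 0, so Plotkin applies.
Compute d/(2d−n) = 20/2 ≈ 10.0000.
⌊d/(2d−n)⌋ = 10.
Plotkin bound: M ≤ 2·10 = 20.
Given |C| = 19, check: satisfied.
This |C| is below the Plotkin bound.


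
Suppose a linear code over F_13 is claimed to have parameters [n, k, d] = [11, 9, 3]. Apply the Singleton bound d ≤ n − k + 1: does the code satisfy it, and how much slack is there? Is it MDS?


Singleton RHS = n − k + 1 = 3, slack = 0, bound satisfied, MDS.

Singleton bound: d ≤ n − k + 1.
Here n = 11, k = 9, so n − k + 1 = 3.
Given d = 3, check d ≤ 3: YES.
Slack = (n − k + 1) − d = 0.
The code is MDS (slack = 0).
Description: the claimed parameters are [11, 9, 3]_13; such a code would be MDS (meets Singleton bound).


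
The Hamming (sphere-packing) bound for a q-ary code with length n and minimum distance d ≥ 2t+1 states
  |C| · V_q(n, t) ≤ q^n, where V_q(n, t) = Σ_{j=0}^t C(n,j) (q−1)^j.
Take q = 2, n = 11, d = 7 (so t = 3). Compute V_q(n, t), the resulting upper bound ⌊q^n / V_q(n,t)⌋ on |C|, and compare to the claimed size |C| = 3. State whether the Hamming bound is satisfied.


V_q(n, t) = 232, q^n = 2048, Hamming bound = 8, |C| = 3 ≤ bound (satisfied).

Step 1: Compute V_q(n, t) = Σ_{j=0}^3 C(n, j) (q−1)^j.
  j = 0: C(11,0)·(1)^0 = 1·1 = 1.
  j = 1: C(11,1)·(1)^1 = 11·1 = 11.
  j = 2: C(11,2)·(1)^2 = 55·1 = 55.
  j = 3: C(11,3)·(1)^3 = 165·1 = 165.
  V_q(n, t) = 1 + 11 + 55 + 165 = 232.
Step 2: q^n = 2^11 = 2048.
Step 3: Hamming bound ⌊q^n / V_q(n,t)⌋ = ⌊2048/232⌋ = 8.
Step 4: Compare |C| = 3 to 8: satisfied.
The claimed |C| lies below the Hamming bound.
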